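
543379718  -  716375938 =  - 172996220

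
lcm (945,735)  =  6615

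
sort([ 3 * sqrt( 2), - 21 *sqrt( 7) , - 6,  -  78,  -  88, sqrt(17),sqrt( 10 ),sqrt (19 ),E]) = [ - 88, - 78, - 21*sqrt(7 ), - 6, E, sqrt(10 ), sqrt( 17 ), 3 * sqrt(2 ), sqrt ( 19) ] 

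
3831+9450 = 13281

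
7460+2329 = 9789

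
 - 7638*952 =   -  7271376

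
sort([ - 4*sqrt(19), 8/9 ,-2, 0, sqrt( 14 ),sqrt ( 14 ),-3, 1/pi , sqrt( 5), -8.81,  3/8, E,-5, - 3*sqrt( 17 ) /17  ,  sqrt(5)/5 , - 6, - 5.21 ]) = [- 4*sqrt( 19 ) , - 8.81, - 6, - 5.21, - 5,  -  3,-2, - 3*sqrt(17)/17 , 0,1/pi , 3/8, sqrt( 5 ) /5, 8/9 , sqrt(5), E, sqrt(14 ),sqrt( 14 )]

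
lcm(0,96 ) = 0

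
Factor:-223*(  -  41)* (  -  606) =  - 2^1*3^1 * 41^1*101^1*223^1= - 5540658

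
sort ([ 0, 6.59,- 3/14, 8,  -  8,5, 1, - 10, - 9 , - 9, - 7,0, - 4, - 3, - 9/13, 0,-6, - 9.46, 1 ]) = [ - 10,  -  9.46, - 9, - 9, - 8,  -  7, - 6, - 4,  -  3, - 9/13, - 3/14,0,0, 0, 1,  1,  5, 6.59 , 8 ] 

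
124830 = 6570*19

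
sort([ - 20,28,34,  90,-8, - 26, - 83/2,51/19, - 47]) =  [ - 47 ,- 83/2, - 26, - 20, - 8, 51/19 , 28, 34, 90]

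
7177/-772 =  - 7177/772=- 9.30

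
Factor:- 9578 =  - 2^1*4789^1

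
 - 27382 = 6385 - 33767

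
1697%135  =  77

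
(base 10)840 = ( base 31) R3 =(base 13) 4c8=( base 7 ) 2310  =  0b1101001000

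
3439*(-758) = - 2606762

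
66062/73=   904 + 70/73  =  904.96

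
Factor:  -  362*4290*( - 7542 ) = 11712575160 = 2^3*3^3*5^1*11^1*13^1 *181^1*419^1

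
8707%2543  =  1078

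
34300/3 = 34300/3= 11433.33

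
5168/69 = 5168/69 = 74.90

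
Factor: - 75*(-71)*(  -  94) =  - 2^1*3^1*5^2*47^1*71^1 = - 500550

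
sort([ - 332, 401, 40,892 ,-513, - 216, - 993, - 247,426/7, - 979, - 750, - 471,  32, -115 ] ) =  [ - 993, - 979, - 750,- 513, - 471, - 332, - 247, - 216, - 115,32, 40 , 426/7,  401,  892]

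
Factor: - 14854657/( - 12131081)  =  17^( - 1 )*251^(-1 )*2843^( - 1 )*14854657^1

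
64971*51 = 3313521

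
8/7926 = 4/3963  =  0.00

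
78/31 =78/31   =  2.52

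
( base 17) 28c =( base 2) 1011010110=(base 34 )LC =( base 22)1B0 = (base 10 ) 726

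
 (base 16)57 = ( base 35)2h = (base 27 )36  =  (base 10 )87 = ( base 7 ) 153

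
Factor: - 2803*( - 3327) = 9325581  =  3^1*1109^1*2803^1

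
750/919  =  750/919 = 0.82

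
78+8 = 86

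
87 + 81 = 168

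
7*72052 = 504364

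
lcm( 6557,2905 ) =229495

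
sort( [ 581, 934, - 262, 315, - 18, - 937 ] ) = [ - 937, - 262,-18,315, 581 , 934 ] 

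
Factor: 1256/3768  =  3^(- 1) =1/3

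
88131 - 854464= - 766333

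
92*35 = 3220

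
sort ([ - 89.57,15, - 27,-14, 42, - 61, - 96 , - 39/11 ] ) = [ -96, -89.57, - 61, - 27, - 14, - 39/11, 15, 42 ]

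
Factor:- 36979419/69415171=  - 3^1 * 7^( - 1)* 2213^(  -  1)*4481^ ( - 1 )*12326473^1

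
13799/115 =13799/115 = 119.99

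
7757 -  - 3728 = 11485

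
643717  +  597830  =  1241547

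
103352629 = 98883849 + 4468780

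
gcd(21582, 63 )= 9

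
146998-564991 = - 417993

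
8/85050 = 4/42525 = 0.00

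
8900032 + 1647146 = 10547178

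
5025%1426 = 747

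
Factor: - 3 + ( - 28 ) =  - 31^1 = - 31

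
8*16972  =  135776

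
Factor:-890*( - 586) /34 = 2^1 *5^1 * 17^( - 1)* 89^1*293^1 = 260770/17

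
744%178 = 32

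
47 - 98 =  - 51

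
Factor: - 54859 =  - 7^1*17^1  *  461^1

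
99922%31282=6076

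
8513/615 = 8513/615 = 13.84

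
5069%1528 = 485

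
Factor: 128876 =2^2 *11^1*29^1*101^1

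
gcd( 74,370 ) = 74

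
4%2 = 0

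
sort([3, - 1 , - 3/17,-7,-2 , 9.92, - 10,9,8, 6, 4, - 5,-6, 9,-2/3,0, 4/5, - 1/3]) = [ - 10, - 7 ,-6, - 5,-2,-1, - 2/3, - 1/3, - 3/17, 0,4/5,3, 4, 6, 8, 9, 9,  9.92] 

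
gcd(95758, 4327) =1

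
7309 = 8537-1228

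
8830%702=406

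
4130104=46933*88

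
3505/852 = 4 + 97/852 = 4.11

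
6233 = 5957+276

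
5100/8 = 637+1/2 = 637.50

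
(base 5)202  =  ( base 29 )1n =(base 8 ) 64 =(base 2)110100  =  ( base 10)52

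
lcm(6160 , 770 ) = 6160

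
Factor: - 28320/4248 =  - 20/3=- 2^2*3^(- 1 )*5^1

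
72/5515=72/5515 = 0.01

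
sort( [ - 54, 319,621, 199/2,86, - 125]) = [-125, - 54, 86,199/2, 319 , 621 ] 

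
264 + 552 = 816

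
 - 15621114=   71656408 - 87277522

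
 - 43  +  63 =20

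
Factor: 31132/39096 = 43/54 = 2^( - 1)*3^(-3)*43^1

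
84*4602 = 386568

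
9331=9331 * 1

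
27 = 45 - 18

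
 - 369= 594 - 963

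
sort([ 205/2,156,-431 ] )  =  [ - 431,205/2 , 156]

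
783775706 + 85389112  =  869164818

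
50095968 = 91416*548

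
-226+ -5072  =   - 5298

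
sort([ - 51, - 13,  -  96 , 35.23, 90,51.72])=[ - 96,  -  51, - 13, 35.23, 51.72,90 ] 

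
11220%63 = 6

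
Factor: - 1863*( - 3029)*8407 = 47440927989 = 3^4*7^1* 13^1*23^1*233^1*1201^1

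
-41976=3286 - 45262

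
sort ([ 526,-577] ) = [ - 577,526] 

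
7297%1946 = 1459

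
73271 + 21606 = 94877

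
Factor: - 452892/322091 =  - 2^2*3^1*7^( - 1 ) * 73^1*89^ ( - 1)= -  876/623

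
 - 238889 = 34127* ( - 7 )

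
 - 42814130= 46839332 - 89653462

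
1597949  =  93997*17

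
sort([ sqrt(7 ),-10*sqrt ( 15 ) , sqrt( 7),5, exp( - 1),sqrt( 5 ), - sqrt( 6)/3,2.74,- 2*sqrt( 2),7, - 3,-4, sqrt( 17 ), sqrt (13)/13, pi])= [ - 10*sqrt( 15 ), -4,-3, - 2 * sqrt( 2), - sqrt(6 ) /3, sqrt (13)/13,exp(  -  1 ), sqrt( 5 ), sqrt(7 ),sqrt( 7), 2.74,pi,sqrt( 17 ),  5,7] 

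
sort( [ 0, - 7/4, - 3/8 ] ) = [ - 7/4, - 3/8 , 0] 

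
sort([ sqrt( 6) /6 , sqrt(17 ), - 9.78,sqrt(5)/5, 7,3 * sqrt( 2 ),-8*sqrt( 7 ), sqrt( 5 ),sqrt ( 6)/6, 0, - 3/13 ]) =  [ - 8*sqrt(7),- 9.78, - 3/13,0,sqrt(6 )/6, sqrt(6 )/6, sqrt(5 )/5, sqrt( 5), sqrt(17),3* sqrt(2) , 7 ]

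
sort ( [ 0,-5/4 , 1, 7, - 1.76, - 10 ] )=[ - 10, - 1.76, - 5/4, 0, 1, 7] 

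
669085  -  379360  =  289725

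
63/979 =63/979 = 0.06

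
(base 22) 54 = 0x72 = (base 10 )114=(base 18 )66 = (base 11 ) a4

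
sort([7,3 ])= [3,7 ] 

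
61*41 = 2501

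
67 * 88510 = 5930170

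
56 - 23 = 33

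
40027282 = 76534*523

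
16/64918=8/32459 = 0.00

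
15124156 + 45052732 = 60176888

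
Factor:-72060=-2^2*3^1*5^1*1201^1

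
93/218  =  93/218 = 0.43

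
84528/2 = 42264 = 42264.00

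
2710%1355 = 0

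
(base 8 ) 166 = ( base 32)3m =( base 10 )118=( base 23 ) 53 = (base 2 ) 1110110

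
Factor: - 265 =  - 5^1*53^1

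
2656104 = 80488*33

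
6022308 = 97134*62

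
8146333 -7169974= 976359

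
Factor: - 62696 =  - 2^3*17^1*461^1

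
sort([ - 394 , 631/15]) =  [ - 394,631/15]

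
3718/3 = 3718/3=1239.33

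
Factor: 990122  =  2^1*7^1*197^1*359^1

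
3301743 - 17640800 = -14339057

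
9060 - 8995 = 65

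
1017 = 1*1017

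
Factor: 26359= 43^1*613^1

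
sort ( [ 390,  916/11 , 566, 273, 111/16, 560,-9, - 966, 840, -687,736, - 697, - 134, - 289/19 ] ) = [ - 966, - 697, - 687, - 134 , - 289/19, - 9,111/16, 916/11, 273, 390, 560,566, 736, 840]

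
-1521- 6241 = -7762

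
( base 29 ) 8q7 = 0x1d41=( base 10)7489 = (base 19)11E3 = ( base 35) 63Y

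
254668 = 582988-328320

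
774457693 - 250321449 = 524136244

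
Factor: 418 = 2^1*11^1*19^1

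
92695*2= 185390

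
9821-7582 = 2239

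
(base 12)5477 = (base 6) 111031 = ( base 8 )22133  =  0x245B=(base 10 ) 9307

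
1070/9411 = 1070/9411 = 0.11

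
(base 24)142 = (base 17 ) 25b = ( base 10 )674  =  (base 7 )1652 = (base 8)1242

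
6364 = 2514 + 3850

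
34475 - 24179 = 10296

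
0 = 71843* 0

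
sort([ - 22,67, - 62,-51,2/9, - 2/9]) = [ - 62, - 51, - 22, - 2/9, 2/9,67 ] 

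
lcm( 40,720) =720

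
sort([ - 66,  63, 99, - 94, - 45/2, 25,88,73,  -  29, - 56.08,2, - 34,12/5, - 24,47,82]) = [ - 94, - 66, - 56.08, - 34, - 29, - 24, - 45/2,2,12/5, 25,47,  63, 73,82, 88 , 99 ]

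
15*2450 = 36750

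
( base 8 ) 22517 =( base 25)F71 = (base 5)301201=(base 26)E39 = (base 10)9551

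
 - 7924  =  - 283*28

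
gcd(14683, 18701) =1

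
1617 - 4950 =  - 3333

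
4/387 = 4/387 = 0.01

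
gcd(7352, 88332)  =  4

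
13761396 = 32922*418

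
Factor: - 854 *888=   -  2^4*3^1*7^1*37^1*61^1 = - 758352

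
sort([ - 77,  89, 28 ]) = [ -77,28,89 ] 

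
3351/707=4+523/707 = 4.74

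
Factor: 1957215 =3^1*5^1*13^1*10037^1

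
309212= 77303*4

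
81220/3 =81220/3   =  27073.33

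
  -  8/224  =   - 1/28 = - 0.04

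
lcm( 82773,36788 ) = 331092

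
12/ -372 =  - 1+30/31 = - 0.03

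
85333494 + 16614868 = 101948362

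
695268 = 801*868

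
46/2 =23 = 23.00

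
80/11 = 7 + 3/11=7.27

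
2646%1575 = 1071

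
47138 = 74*637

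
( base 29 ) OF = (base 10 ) 711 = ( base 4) 23013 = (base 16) 2C7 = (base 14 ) 38B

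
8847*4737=41908239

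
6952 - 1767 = 5185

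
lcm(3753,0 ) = 0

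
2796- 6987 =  - 4191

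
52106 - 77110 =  - 25004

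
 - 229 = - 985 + 756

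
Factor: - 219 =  - 3^1 * 73^1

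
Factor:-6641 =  - 29^1*229^1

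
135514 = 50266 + 85248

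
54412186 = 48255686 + 6156500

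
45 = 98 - 53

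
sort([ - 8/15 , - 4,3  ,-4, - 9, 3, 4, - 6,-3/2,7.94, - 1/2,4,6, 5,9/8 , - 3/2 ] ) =[ -9, - 6, - 4, - 4, - 3/2, - 3/2, - 8/15,-1/2, 9/8,  3,  3,4,4, 5,6, 7.94 ] 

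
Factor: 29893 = 167^1* 179^1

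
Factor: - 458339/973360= - 2^( - 4)*5^( - 1 )*7^1*23^( - 3 )*41^1*1597^1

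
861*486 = 418446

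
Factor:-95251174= - 2^1*349^1*136463^1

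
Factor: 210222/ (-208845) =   -  458/455=   - 2^1 * 5^( - 1) * 7^( - 1)*13^( - 1) * 229^1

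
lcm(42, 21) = 42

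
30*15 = 450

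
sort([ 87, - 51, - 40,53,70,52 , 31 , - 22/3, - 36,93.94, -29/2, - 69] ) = [ - 69 ,  -  51, - 40, -36, - 29/2,-22/3, 31,52,  53, 70, 87,93.94 ]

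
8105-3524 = 4581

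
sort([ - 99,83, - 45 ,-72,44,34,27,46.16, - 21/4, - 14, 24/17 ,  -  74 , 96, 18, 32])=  [ - 99, - 74, - 72 , - 45,- 14, - 21/4, 24/17,18,27,32, 34,44,  46.16,  83, 96]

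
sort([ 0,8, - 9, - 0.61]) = [ - 9,-0.61, 0, 8]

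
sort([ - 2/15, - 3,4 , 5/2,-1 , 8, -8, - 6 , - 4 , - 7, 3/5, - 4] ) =[ - 8, - 7, -6, - 4, - 4, - 3, - 1, - 2/15,3/5, 5/2,4,8]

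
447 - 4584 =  - 4137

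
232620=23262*10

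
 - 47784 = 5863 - 53647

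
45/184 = 45/184= 0.24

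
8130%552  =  402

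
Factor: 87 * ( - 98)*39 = -2^1 *3^2*7^2 * 13^1*29^1 = - 332514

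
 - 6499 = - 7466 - -967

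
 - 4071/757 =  - 4071/757 = - 5.38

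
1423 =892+531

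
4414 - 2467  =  1947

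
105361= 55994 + 49367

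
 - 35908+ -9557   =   - 45465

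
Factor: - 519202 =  - 2^1 * 23^1 * 11287^1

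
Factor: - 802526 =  - 2^1*53^1 * 67^1*113^1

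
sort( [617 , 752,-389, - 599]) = [  -  599,  -  389, 617, 752] 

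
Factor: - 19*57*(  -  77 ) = 83391 = 3^1*7^1*11^1*19^2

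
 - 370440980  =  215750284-586191264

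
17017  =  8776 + 8241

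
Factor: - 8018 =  - 2^1*19^1*211^1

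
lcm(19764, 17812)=1442772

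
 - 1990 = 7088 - 9078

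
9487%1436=871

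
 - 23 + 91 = 68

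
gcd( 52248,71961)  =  3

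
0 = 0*45607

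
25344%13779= 11565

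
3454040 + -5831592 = -2377552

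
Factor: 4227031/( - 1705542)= -2^( - 1)*3^(-1 ) * 17^ (-1)*23^( - 1 )*727^ ( - 1 )*4227031^1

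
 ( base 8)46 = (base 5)123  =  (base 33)15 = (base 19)20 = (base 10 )38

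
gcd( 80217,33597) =9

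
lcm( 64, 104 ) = 832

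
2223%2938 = 2223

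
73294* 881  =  64572014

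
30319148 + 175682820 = 206001968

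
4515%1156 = 1047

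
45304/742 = 3236/53 =61.06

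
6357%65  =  52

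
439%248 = 191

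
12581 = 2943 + 9638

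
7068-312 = 6756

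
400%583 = 400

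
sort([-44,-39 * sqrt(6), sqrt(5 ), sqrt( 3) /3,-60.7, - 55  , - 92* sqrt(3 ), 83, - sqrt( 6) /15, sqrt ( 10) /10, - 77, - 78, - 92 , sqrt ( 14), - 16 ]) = [-92*sqrt( 3),  -  39*sqrt( 6), -92, -78 , - 77, - 60.7, - 55, - 44 ,-16, - sqrt( 6 )/15,sqrt( 10) /10,sqrt( 3) /3, sqrt( 5 ) , sqrt(14 ), 83] 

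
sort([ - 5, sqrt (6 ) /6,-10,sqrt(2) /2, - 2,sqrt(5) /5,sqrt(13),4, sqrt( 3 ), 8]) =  [ - 10, - 5, - 2,sqrt( 6 )/6, sqrt( 5)/5,sqrt( 2) /2, sqrt ( 3 ) , sqrt(13 ),4, 8]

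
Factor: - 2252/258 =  - 2^1*3^(-1 )*43^(- 1)*563^1 = - 1126/129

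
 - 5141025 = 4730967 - 9871992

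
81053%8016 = 893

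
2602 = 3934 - 1332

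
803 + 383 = 1186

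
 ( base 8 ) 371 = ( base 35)74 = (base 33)7I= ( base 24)a9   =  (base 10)249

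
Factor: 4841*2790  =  13506390 = 2^1 *3^2*5^1*31^1*47^1*103^1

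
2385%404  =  365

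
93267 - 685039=-591772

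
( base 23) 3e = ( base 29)2P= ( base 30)2N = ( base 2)1010011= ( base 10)83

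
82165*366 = 30072390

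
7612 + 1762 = 9374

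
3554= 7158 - 3604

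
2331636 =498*4682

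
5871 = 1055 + 4816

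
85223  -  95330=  - 10107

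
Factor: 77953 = 137^1*569^1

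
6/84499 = 6/84499 = 0.00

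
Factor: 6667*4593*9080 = 2^3 * 3^1*5^1 *59^1*113^1 * 227^1 * 1531^1 = 278043501480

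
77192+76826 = 154018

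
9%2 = 1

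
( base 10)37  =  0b100101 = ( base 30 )17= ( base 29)18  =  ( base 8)45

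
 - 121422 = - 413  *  294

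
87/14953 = 87/14953 = 0.01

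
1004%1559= 1004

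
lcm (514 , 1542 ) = 1542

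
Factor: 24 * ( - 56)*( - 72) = 96768=2^9*3^3 * 7^1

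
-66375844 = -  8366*7934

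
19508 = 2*9754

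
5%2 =1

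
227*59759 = 13565293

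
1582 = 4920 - 3338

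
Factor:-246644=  - 2^2*197^1 * 313^1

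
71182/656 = 35591/328 = 108.51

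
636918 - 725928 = -89010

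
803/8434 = 803/8434 =0.10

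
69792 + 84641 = 154433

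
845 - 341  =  504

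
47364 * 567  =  26855388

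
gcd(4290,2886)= 78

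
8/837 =8/837 =0.01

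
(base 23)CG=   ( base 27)AM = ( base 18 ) g4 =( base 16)124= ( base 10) 292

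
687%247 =193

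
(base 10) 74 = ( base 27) 2K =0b1001010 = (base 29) 2g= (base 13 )59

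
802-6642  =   - 5840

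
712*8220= 5852640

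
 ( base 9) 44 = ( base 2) 101000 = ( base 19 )22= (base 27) 1D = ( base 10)40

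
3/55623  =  1/18541=0.00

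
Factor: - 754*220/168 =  - 3^( - 1 )*5^1*7^( - 1)*11^1 * 13^1 * 29^1 = -  20735/21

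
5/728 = 5/728 = 0.01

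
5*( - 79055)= - 395275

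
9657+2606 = 12263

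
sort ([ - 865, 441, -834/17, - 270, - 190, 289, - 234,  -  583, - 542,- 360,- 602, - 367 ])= [  -  865,-602, - 583,  -  542,-367,-360, - 270, - 234,  -  190, - 834/17, 289,441 ] 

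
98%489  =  98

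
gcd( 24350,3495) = 5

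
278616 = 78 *3572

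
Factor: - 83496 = -2^3*3^1*7^2 * 71^1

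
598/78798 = 13/1713= 0.01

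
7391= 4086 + 3305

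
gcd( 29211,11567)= 1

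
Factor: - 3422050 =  - 2^1*5^2*89^1*769^1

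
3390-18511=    - 15121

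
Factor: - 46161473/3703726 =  - 2^( - 1 )* 13^( -1) * 47^2 * 167^( - 1)*853^( - 1 ) *20897^1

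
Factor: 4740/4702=2^1* 3^1*5^1*79^1 * 2351^( - 1 ) = 2370/2351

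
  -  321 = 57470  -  57791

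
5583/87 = 64 + 5/29 = 64.17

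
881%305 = 271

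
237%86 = 65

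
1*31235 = 31235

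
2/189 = 2/189 = 0.01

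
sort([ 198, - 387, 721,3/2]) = [ - 387,3/2, 198,721]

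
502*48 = 24096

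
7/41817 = 7/41817 =0.00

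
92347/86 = 1073 + 69/86=1073.80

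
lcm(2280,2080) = 118560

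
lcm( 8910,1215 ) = 26730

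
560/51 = 560/51 = 10.98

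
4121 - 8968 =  - 4847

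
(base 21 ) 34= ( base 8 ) 103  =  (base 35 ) 1w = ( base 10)67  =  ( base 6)151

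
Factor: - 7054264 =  - 2^3*7^1 * 103^1*1223^1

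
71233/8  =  8904 +1/8 = 8904.12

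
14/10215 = 14/10215 = 0.00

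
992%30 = 2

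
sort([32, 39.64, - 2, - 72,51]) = [ - 72,-2,32,  39.64,  51]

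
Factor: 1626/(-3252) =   -  2^( - 1)  =  - 1/2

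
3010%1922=1088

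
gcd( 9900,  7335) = 45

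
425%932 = 425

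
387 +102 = 489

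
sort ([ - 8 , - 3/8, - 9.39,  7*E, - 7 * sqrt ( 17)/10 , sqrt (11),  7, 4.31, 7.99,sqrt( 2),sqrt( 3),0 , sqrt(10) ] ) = [-9.39,  -  8, - 7*sqrt(17)/10, - 3/8, 0,sqrt(2),sqrt ( 3),sqrt( 10), sqrt(11), 4.31 , 7,7.99, 7*E ] 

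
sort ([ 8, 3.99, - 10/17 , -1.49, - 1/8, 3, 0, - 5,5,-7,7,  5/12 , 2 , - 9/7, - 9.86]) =[ - 9.86, - 7, -5, - 1.49,- 9/7,-10/17,-1/8, 0,  5/12, 2,3, 3.99, 5, 7, 8]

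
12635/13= 971 + 12/13  =  971.92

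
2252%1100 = 52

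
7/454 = 7/454 = 0.02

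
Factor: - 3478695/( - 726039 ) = 3^( - 1)*5^1*11^1*29^1 * 727^1*80671^( - 1)=1159565/242013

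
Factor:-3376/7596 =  - 2^2*3^(-2 ) = - 4/9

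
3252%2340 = 912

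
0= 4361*0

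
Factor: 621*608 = 377568 = 2^5 * 3^3*19^1 * 23^1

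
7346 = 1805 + 5541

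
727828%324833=78162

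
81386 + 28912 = 110298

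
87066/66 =1319 + 2/11 = 1319.18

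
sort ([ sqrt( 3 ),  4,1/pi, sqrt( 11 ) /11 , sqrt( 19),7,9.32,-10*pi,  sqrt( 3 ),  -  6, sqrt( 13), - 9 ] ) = [-10*pi, - 9, - 6,sqrt( 11) /11, 1/pi, sqrt( 3),sqrt(3),sqrt( 13 ),  4,sqrt( 19),7 , 9.32 ] 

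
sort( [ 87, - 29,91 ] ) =[ - 29,87,91]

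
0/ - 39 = 0/1 = - 0.00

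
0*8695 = 0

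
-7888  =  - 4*1972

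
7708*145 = 1117660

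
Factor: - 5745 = - 3^1*5^1*383^1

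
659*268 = 176612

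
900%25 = 0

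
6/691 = 6/691 = 0.01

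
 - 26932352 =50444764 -77377116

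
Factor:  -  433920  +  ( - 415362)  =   - 2^1*3^1*7^1*73^1* 277^1 = -  849282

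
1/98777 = 1/98777 = 0.00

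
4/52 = 1/13 = 0.08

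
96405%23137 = 3857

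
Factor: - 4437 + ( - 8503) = -12940 = - 2^2*5^1* 647^1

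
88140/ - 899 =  - 88140/899=-98.04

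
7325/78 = 93+ 71/78 = 93.91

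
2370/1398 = 395/233 =1.70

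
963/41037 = 321/13679 =0.02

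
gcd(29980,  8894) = 2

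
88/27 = 3+7/27  =  3.26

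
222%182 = 40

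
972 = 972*1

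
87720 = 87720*1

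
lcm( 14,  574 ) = 574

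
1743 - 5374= - 3631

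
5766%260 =46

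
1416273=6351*223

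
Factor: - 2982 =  - 2^1*3^1*7^1*71^1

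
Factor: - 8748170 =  -2^1*5^1*19^1 *41^1 * 1123^1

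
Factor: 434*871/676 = 2^ ( - 1 )*7^1 * 13^( - 1)*31^1*67^1=14539/26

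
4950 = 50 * 99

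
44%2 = 0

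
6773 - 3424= 3349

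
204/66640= 3/980  =  0.00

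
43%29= 14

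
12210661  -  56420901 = - 44210240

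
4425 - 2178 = 2247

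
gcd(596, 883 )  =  1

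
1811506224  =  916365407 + 895140817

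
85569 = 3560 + 82009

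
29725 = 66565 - 36840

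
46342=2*23171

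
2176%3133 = 2176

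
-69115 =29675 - 98790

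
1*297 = 297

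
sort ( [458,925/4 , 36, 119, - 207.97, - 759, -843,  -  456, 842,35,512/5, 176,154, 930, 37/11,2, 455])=[ - 843,- 759, - 456, - 207.97 , 2, 37/11,35,36,512/5,119,154, 176,925/4, 455, 458,842 , 930]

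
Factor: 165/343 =3^1 * 5^1*7^( - 3)*11^1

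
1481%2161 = 1481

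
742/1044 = 371/522 = 0.71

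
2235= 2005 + 230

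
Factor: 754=2^1*13^1*29^1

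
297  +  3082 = 3379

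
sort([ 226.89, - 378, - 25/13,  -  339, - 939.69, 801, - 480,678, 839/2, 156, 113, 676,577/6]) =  [-939.69  , - 480, - 378, - 339,  -  25/13,577/6,113,156,226.89,839/2,676,678 , 801 ]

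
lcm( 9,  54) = 54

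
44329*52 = 2305108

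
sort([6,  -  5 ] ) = [ - 5,6 ]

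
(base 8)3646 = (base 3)2200112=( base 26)2N8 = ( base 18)60e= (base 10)1958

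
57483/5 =57483/5 = 11496.60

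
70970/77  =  70970/77 = 921.69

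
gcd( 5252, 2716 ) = 4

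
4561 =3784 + 777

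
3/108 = 1/36 = 0.03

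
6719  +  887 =7606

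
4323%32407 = 4323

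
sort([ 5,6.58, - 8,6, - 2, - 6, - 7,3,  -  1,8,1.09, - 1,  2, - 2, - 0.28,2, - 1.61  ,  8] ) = [ - 8, - 7, - 6,-2, - 2, - 1.61, - 1, - 1,-0.28, 1.09,2,2,3 , 5, 6,6.58,8 , 8 ] 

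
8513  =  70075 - 61562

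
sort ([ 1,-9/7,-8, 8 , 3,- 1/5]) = [-8,-9/7, - 1/5 , 1,3, 8 ]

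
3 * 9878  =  29634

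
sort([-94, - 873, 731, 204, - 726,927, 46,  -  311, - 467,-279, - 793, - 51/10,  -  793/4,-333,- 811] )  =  [  -  873,-811,  -  793 , - 726, - 467, - 333, - 311 ,-279,  -  793/4, -94, - 51/10,46,204, 731, 927 ]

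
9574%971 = 835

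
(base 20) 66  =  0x7e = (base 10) 126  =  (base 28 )4E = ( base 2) 1111110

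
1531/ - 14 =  - 1531/14=- 109.36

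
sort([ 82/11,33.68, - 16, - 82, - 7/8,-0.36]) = [ - 82,  -  16, - 7/8, - 0.36,82/11,33.68]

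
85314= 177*482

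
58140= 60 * 969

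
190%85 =20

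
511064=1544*331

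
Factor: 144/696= 6/29 = 2^1*3^1*29^( - 1)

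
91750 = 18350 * 5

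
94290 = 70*1347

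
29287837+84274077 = 113561914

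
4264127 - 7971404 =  -3707277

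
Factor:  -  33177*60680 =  - 2013180360 = - 2^3*3^1*5^1*37^1*41^1*11059^1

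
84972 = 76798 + 8174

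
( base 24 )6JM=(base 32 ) 3QU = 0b111101011110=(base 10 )3934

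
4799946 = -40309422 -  - 45109368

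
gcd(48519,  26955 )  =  5391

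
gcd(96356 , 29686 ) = 2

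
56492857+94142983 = 150635840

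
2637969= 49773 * 53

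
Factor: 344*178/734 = 30616/367 = 2^3*43^1*89^1*367^( - 1) 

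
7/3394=7/3394 = 0.00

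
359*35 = 12565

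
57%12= 9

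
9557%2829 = 1070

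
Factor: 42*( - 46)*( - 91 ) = 175812 = 2^2*3^1*7^2*13^1*23^1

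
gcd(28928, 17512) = 8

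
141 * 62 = 8742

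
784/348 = 2 + 22/87= 2.25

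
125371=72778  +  52593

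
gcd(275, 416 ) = 1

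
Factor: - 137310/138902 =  - 345/349 = - 3^1*  5^1*23^1*349^( - 1)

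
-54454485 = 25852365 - 80306850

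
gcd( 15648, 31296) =15648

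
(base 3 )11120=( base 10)123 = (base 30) 43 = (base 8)173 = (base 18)6F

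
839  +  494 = 1333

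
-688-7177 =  - 7865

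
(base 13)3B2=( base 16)28C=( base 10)652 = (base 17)246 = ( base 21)1A1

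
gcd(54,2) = 2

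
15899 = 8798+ 7101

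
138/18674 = 69/9337 = 0.01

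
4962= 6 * 827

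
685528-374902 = 310626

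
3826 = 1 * 3826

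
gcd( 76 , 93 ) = 1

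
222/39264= 37/6544 = 0.01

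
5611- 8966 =-3355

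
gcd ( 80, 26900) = 20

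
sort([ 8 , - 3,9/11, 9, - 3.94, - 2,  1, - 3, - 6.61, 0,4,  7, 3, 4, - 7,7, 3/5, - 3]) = [ - 7, - 6.61, - 3.94 , - 3, - 3 , - 3, - 2,0,3/5 , 9/11, 1,3, 4,4, 7, 7,  8,9 ] 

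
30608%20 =8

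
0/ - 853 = 0/1 = - 0.00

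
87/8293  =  87/8293 =0.01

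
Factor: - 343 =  - 7^3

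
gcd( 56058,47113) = 1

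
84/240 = 7/20 = 0.35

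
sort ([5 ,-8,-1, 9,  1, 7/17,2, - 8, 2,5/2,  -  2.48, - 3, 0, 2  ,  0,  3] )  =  [ - 8,- 8, - 3, - 2.48,  -  1,0, 0, 7/17,1,  2,2,2,5/2,3, 5,9] 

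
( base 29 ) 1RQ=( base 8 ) 3162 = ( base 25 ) 2g0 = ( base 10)1650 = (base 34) 1EI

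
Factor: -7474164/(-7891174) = 2^1*3^1 * 31^ ( - 1)*107^1*5821^1 * 127277^ ( - 1)= 3737082/3945587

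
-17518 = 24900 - 42418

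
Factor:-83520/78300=-2^4*3^( - 1)*5^( - 1)= - 16/15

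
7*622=4354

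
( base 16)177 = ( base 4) 11313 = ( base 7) 1044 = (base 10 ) 375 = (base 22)h1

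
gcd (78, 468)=78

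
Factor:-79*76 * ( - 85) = 510340 = 2^2 * 5^1*17^1*19^1*79^1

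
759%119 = 45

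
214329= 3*71443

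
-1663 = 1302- 2965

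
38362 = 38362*1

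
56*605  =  33880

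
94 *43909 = 4127446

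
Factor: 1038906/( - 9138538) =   -  3^4*11^2*29^( - 1)*53^1*157561^( - 1 ) = - 519453/4569269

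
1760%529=173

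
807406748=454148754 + 353257994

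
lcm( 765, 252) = 21420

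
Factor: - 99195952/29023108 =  - 24798988/7255777 =-2^2*17^1*19^( - 1) *43^( -1)*83^( - 1)*107^ (- 1 )*364691^1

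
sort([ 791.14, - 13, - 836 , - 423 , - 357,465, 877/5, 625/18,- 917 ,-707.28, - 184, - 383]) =[-917, - 836,- 707.28,  -  423,- 383, - 357, - 184,-13,  625/18,877/5,  465 , 791.14]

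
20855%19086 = 1769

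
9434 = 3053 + 6381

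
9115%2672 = 1099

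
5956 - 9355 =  - 3399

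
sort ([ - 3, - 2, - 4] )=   [ - 4  ,  -  3,-2]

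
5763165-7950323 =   -  2187158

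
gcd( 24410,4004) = 2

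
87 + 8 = 95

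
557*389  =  216673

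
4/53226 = 2/26613 = 0.00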